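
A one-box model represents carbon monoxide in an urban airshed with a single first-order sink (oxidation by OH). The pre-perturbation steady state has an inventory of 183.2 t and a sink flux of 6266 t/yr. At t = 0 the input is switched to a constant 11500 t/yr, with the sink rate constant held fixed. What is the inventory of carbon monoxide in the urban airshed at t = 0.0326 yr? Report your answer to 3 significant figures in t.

Residence time τ = M₀/F₀ = 0.02924 yr. The eventual steady state is M_∞ = M₀·(F₁/F₀) = 183.2 × 11500/6266 = 336.23 t.
The anomaly ΔM(t) = M(t) − M_∞ decays as ΔM₀·e^(−t/τ) with ΔM₀ = 183.2 − 336.23 = −153.0 t.
At t = 0.0326 yr, e^(−t/τ) = e^(−1.115) = 0.3279, so ΔM = −50.18 t and M = 336.23 − 50.18 = 286.05 t.

286 t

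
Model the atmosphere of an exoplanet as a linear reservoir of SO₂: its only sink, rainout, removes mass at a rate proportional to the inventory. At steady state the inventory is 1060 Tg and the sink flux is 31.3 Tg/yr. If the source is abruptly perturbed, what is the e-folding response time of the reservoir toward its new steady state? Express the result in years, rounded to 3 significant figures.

For a linear reservoir the response time equals the residence time τ = M/F.
τ = 1060 / 31.3 = 33.87 yr.

33.9 yr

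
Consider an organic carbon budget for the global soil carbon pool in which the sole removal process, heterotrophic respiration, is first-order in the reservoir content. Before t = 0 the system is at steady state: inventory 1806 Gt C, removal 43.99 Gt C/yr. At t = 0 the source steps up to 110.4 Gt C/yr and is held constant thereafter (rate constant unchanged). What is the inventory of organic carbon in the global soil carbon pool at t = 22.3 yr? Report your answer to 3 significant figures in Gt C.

The sink rate constant is k = F₀/M₀ = 43.99/1806 = 0.02436 yr⁻¹.
Solving dM/dt = F₁ − kM with M(0) = M₀ gives M(t) = F₁/k + (M₀ − F₁/k)·e^(−kt).
F₁/k = 110.4/0.02436 = 4532.4 Gt C; kt = 0.02436 × 22.3 = 0.5432, e^(−kt) = 0.5809.
M(22.3) = 4532.4 + (1806 − 4532.4) × 0.5809 = 4532.4 − 1584 = 2948.7 Gt C.

2950 Gt C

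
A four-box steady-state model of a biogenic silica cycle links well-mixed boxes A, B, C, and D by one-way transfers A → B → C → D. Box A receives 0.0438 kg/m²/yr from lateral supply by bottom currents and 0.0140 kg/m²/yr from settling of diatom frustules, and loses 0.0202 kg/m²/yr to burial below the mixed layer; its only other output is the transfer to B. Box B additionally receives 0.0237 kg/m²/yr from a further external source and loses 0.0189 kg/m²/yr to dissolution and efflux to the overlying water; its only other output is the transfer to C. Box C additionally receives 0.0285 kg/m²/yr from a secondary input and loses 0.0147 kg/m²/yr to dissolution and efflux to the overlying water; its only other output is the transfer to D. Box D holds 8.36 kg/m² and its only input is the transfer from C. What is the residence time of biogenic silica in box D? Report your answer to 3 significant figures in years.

149 yr

Box A: F(A→B) = (0.0438 + 0.0140) − 0.0202 = 0.037600 kg/m²/yr.
Box B: F(B→C) = (0.037600 + 0.0237) − 0.0189 = 0.042400 kg/m²/yr.
Box C: F(C→D) = (0.042400 + 0.0285) − 0.0147 = 0.056200 kg/m²/yr.
Box D throughput = its input = 0.056200 kg/m²/yr; τ = 8.36 / 0.056200 = 148.8 yr.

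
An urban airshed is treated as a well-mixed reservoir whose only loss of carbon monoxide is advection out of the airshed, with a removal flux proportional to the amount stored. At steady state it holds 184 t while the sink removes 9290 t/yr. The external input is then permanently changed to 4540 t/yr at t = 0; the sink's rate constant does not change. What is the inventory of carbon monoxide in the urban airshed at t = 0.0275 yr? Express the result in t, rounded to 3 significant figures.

113 t

The sink rate constant is k = F₀/M₀ = 9290/184 = 50.49 yr⁻¹.
Solving dM/dt = F₁ − kM with M(0) = M₀ gives M(t) = F₁/k + (M₀ − F₁/k)·e^(−kt).
F₁/k = 4540/50.49 = 89.920 t; kt = 50.49 × 0.0275 = 1.388, e^(−kt) = 0.2495.
M(0.0275) = 89.920 + (184 − 89.920) × 0.2495 = 89.920 + 23.47 = 113.39 t.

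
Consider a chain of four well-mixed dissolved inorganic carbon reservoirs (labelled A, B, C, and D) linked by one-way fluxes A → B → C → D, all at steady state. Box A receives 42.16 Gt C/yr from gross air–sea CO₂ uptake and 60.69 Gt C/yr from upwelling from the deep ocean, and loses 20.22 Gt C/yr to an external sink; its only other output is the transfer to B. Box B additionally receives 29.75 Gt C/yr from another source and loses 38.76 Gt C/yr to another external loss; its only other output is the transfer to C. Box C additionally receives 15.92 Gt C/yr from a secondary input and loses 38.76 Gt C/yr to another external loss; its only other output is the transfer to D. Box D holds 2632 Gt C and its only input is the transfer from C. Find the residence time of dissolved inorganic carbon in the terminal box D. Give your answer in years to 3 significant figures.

51.8 yr

Box A: F(A→B) = (42.16 + 60.69) − 20.22 = 82.630 Gt C/yr.
Box B: F(B→C) = (82.630 + 29.75) − 38.76 = 73.620 Gt C/yr.
Box C: F(C→D) = (73.620 + 15.92) − 38.76 = 50.780 Gt C/yr.
Box D throughput = its input = 50.780 Gt C/yr; τ = 2632 / 50.780 = 51.83 yr.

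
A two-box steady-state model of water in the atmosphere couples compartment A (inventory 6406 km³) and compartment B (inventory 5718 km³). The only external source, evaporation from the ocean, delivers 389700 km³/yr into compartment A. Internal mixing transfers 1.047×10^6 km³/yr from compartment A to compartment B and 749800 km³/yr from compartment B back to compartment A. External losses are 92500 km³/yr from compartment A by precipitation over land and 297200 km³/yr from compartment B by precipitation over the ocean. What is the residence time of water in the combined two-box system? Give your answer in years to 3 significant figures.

0.0311 yr

Residence time in the combined system uses the total inventory and the total *external* removal — internal exchanges between the two boxes cancel.
M_total = 6406 + 5718 = 12124 km³.
ΣF_external_out = 92500 + 297200 = 389700 km³/yr.
τ = M_total / ΣF_ext = 12124 / 389700 = 0.03111 yr.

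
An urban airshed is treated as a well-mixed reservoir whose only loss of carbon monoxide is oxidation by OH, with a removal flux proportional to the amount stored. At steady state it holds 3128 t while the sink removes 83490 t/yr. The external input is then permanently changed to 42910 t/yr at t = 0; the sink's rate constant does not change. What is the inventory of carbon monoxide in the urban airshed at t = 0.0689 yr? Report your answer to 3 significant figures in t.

Residence time τ = M₀/F₀ = 0.03747 yr. The eventual steady state is M_∞ = M₀·(F₁/F₀) = 3128 × 42910/83490 = 1607.6 t.
The anomaly ΔM(t) = M(t) − M_∞ decays as ΔM₀·e^(−t/τ) with ΔM₀ = 3128 − 1607.6 = 1520 t.
At t = 0.0689 yr, e^(−t/τ) = e^(−1.839) = 0.1590, so ΔM = 241.7 t and M = 1607.6 + 241.7 = 1849.3 t.

1850 t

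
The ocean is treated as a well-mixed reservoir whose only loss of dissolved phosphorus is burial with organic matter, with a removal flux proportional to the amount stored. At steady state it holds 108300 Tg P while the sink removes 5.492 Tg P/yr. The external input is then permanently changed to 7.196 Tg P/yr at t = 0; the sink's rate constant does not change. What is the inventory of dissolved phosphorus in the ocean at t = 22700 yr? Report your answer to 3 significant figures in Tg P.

131000 Tg P

τ = M₀/F₀ = 108300/5.492 = 19720 yr; rate constant k = 1/τ.
New steady state M_∞ = F₁/k = F₁·τ = 7.196 × 19720 = 141900 Tg P.
M(t) = M_∞ + (M₀ − M_∞)·e^(−t/τ); t/τ = 22700/19720 = 1.151, so e^(−t/τ) = 0.3163.
M(t) = 141900 − 33600 × 0.3163 = 131270 Tg P.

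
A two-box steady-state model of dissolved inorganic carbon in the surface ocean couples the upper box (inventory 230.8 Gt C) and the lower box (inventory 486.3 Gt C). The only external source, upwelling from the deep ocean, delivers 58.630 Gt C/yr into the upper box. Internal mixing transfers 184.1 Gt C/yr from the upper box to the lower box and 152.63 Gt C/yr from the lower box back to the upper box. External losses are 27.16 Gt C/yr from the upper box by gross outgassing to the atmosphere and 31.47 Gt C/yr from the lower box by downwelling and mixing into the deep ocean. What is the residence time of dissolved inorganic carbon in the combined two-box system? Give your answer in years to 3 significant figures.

12.2 yr

Treat the two boxes together as one reservoir: the mixing fluxes between them are internal recycling, so τ = ΣM / Σ(external losses).
M_total = 230.8 + 486.3 = 717.10 Gt C.
ΣF_external_out = 27.16 + 31.47 = 58.630 Gt C/yr.
τ = M_total / ΣF_ext = 717.10 / 58.630 = 12.23 yr.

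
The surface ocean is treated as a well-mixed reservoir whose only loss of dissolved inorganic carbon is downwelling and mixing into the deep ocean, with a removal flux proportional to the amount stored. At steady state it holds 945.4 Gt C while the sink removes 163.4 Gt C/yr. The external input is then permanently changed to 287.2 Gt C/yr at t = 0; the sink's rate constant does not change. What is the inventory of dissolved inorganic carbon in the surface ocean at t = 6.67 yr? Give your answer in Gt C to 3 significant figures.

The sink rate constant is k = F₀/M₀ = 163.4/945.4 = 0.1728 yr⁻¹.
Solving dM/dt = F₁ − kM with M(0) = M₀ gives M(t) = F₁/k + (M₀ − F₁/k)·e^(−kt).
F₁/k = 287.2/0.1728 = 1661.7 Gt C; kt = 0.1728 × 6.67 = 1.153, e^(−kt) = 0.3157.
M(6.67) = 1661.7 + (945.4 − 1661.7) × 0.3157 = 1661.7 − 226.2 = 1435.5 Gt C.

1440 Gt C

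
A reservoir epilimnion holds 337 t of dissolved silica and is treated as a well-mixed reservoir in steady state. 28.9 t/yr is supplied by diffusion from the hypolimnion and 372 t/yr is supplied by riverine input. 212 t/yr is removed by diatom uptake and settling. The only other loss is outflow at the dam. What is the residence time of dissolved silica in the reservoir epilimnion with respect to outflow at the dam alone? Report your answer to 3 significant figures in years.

1.78 yr

At steady state ΣF_in = ΣF_out.
ΣF_in = 28.9 + 372 = 400.90 t/yr.
Outflow at the dam flux = ΣF_in − (212) = 400.90 − 212.0 = 188.9 t/yr.
τ = M / F = 337 / 188.9 = 1.784 yr.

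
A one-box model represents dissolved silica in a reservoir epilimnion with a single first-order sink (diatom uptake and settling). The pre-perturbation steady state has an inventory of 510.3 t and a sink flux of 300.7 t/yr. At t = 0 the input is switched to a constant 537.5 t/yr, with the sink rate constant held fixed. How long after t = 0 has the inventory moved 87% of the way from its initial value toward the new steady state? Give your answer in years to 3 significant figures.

τ = M₀/F₀ = 510.3/300.7 = 1.697 yr.
The remaining gap fraction is e^(−t/τ); 87% covered ⇒ e^(−t/τ) = 0.130.
t = −τ ln(0.130) = 1.697 × 2.040 = 3.462 yr.

3.46 yr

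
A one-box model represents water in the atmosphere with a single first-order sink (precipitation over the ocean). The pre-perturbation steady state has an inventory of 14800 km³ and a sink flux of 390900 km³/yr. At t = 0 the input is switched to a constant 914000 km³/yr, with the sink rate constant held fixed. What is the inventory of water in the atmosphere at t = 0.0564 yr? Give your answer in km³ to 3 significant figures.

30100 km³

Residence time τ = M₀/F₀ = 0.03786 yr. The eventual steady state is M_∞ = M₀·(F₁/F₀) = 14800 × 914000/390900 = 34605 km³.
The anomaly ΔM(t) = M(t) − M_∞ decays as ΔM₀·e^(−t/τ) with ΔM₀ = 14800 − 34605 = −19810 km³.
At t = 0.0564 yr, e^(−t/τ) = e^(−1.490) = 0.2255, so ΔM = −4465 km³ and M = 34605 − 4465 = 30140 km³.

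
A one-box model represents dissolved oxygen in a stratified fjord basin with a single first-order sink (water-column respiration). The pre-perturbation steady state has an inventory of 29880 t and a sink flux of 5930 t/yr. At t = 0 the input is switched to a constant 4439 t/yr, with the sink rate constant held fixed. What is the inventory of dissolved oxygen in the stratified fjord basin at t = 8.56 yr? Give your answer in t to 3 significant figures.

23700 t

τ = M₀/F₀ = 29880/5930 = 5.039 yr; rate constant k = 1/τ.
New steady state M_∞ = F₁/k = F₁·τ = 4439 × 5.039 = 22367 t.
M(t) = M_∞ + (M₀ − M_∞)·e^(−t/τ); t/τ = 8.56/5.039 = 1.699, so e^(−t/τ) = 0.1829.
M(t) = 22367 + 7513 × 0.1829 = 23741 t.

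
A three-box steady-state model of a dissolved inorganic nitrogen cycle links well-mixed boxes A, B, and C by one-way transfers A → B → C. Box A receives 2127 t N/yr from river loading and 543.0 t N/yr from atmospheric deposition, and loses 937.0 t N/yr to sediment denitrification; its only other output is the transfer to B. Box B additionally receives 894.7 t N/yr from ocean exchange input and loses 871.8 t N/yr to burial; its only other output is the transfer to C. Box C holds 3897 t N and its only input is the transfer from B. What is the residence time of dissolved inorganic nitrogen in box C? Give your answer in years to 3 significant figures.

Box A: F(A→B) = (2127 + 543.0) − 937.0 = 1733.0 t N/yr.
Box B: F(B→C) = (1733.0 + 894.7) − 871.8 = 1755.9 t N/yr.
Box C throughput = its input = 1755.9 t N/yr; τ = 3897 / 1755.9 = 2.219 yr.

2.22 yr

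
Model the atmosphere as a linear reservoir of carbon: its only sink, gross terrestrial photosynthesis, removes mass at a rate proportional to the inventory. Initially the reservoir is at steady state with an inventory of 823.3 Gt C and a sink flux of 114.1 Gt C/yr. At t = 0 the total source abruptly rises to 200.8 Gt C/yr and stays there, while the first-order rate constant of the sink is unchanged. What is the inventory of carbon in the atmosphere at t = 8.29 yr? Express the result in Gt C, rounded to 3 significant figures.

The sink rate constant is k = F₀/M₀ = 114.1/823.3 = 0.1386 yr⁻¹.
Solving dM/dt = F₁ − kM with M(0) = M₀ gives M(t) = F₁/k + (M₀ − F₁/k)·e^(−kt).
F₁/k = 200.8/0.1386 = 1448.9 Gt C; kt = 0.1386 × 8.29 = 1.149, e^(−kt) = 0.3170.
M(8.29) = 1448.9 + (823.3 − 1448.9) × 0.3170 = 1448.9 − 198.3 = 1250.6 Gt C.

1250 Gt C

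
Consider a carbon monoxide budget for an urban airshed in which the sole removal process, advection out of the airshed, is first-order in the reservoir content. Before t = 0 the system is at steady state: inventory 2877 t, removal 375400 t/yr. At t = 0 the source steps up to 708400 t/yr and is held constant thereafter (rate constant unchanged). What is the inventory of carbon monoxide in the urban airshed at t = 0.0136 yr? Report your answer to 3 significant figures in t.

5000 t

τ = M₀/F₀ = 2877/375400 = 0.007664 yr; rate constant k = 1/τ.
New steady state M_∞ = F₁/k = F₁·τ = 708400 × 0.007664 = 5429.1 t.
M(t) = M_∞ + (M₀ − M_∞)·e^(−t/τ); t/τ = 0.0136/0.007664 = 1.775, so e^(−t/τ) = 0.1696.
M(t) = 5429.1 − 2552 × 0.1696 = 4996.3 t.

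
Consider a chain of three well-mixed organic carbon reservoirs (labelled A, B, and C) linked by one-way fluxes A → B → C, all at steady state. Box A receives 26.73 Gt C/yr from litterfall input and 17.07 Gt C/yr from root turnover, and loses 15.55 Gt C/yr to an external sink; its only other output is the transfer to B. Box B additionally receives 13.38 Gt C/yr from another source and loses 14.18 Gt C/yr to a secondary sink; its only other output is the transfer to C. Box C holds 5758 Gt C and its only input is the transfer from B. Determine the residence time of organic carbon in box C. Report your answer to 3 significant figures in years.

Box A: F(A→B) = (26.73 + 17.07) − 15.55 = 28.250 Gt C/yr.
Box B: F(B→C) = (28.250 + 13.38) − 14.18 = 27.450 Gt C/yr.
Box C throughput = its input = 27.450 Gt C/yr; τ = 5758 / 27.450 = 209.8 yr.

210 yr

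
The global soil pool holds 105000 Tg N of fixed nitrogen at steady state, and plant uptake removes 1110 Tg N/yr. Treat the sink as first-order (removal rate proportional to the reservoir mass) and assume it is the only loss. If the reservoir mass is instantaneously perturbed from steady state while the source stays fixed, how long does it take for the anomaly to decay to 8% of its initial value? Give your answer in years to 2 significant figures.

240 yr

For a linear reservoir the anomaly decays as exp(−t/τ) with τ = M/F = 105000/1110 = 94.59 yr.
exp(−t/τ) = 0.08 ⇒ t = −τ ln(0.08) = 94.59 × 2.526 = 238.9 yr.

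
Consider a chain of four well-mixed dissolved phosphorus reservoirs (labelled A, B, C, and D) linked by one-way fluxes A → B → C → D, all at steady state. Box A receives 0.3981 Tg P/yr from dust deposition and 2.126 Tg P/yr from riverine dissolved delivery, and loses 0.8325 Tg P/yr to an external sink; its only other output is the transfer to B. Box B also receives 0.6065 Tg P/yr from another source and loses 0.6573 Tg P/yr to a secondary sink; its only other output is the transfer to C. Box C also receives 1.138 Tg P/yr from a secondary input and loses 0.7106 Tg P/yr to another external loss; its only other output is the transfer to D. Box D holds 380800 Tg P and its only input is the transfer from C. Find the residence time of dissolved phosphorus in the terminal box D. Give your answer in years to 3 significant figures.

184000 yr

Box A: F(A→B) = (0.3981 + 2.126) − 0.8325 = 1.6916 Tg P/yr.
Box B: F(B→C) = (1.6916 + 0.6065) − 0.6573 = 1.6408 Tg P/yr.
Box C: F(C→D) = (1.6408 + 1.138) − 0.7106 = 2.0682 Tg P/yr.
Box D throughput = its input = 2.0682 Tg P/yr; τ = 380800 / 2.0682 = 184100 yr.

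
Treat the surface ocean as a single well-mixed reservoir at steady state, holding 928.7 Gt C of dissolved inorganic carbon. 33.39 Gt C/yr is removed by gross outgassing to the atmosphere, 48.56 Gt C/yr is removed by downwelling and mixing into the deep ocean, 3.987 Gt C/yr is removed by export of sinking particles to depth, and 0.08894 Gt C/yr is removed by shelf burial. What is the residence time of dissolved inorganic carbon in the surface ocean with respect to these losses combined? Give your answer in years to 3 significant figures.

Total removal = 33.39 + 48.56 + 3.987 + 0.08894 = 86.026 Gt C/yr.
τ = M / ΣF_out = 928.7 / 86.026 = 10.80 yr.

10.8 yr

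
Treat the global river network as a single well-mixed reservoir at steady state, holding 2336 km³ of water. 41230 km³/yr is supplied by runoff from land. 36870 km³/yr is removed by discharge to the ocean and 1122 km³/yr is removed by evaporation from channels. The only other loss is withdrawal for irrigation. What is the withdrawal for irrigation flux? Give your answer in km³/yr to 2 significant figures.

3200 km³/yr

At steady state ΣF_in = ΣF_out.
ΣF_in = 41230 km³/yr.
Withdrawal for irrigation flux = ΣF_in − (36870 + 1122) = 41230 − 37990 = 3238 km³/yr.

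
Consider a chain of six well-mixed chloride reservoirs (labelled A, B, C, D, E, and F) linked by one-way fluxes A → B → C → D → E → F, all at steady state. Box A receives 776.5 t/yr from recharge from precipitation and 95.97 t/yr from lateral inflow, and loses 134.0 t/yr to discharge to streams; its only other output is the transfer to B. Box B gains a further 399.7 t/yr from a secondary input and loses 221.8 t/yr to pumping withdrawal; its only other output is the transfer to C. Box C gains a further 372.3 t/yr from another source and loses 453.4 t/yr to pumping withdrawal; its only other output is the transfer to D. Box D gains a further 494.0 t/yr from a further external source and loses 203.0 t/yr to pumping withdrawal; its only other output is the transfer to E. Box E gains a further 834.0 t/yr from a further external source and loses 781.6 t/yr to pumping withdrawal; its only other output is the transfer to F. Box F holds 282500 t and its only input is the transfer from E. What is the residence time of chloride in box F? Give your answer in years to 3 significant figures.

Box A: F(A→B) = (776.5 + 95.97) − 134.0 = 738.47 t/yr.
Box B: F(B→C) = (738.47 + 399.7) − 221.8 = 916.37 t/yr.
Box C: F(C→D) = (916.37 + 372.3) − 453.4 = 835.27 t/yr.
Box D: F(D→E) = (835.27 + 494.0) − 203.0 = 1126.3 t/yr.
Box E: F(E→F) = (1126.3 + 834.0) − 781.6 = 1178.7 t/yr.
Box F throughput = its input = 1178.7 t/yr; τ = 282500 / 1178.7 = 239.7 yr.

240 yr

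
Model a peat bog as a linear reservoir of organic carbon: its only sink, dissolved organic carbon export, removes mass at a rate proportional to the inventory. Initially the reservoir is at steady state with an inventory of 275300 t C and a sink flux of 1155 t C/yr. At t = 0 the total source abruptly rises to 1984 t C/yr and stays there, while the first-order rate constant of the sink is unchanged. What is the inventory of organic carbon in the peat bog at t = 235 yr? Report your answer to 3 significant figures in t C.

399000 t C

The sink rate constant is k = F₀/M₀ = 1155/275300 = 0.004195 yr⁻¹.
Solving dM/dt = F₁ − kM with M(0) = M₀ gives M(t) = F₁/k + (M₀ − F₁/k)·e^(−kt).
F₁/k = 1984/0.004195 = 472900 t C; kt = 0.004195 × 235 = 0.9859, e^(−kt) = 0.3731.
M(235) = 472900 + (275300 − 472900) × 0.3731 = 472900 − 73720 = 399170 t C.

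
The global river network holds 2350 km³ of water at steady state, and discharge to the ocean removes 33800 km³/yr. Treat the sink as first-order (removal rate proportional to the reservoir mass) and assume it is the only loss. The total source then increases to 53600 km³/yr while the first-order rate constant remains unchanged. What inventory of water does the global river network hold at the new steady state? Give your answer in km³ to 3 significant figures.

3730 km³

Rate constant k = F/M = 33800 / 2350 = 14.38 yr⁻¹.
At the new steady state, source = k·M_new ⇒ M_new = 53600 / 14.38 = 3727 km³.
(Equivalently M_new = M × F_new/F_old = 2350 × 53600/33800.)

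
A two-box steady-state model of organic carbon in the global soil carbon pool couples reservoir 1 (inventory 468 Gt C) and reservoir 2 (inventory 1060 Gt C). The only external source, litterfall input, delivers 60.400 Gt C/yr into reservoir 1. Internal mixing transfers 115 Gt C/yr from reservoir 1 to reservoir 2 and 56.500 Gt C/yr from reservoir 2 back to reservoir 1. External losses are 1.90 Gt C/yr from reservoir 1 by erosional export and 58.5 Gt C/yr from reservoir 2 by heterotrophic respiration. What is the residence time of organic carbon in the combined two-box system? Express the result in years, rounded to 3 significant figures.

25.3 yr

For the system as a whole, the A↔B exchange is internal and contributes nothing to the throughput; only the external sinks remove mass.
M_total = 468 + 1060 = 1528.0 Gt C.
ΣF_external_out = 1.90 + 58.5 = 60.400 Gt C/yr.
τ = M_total / ΣF_ext = 1528.0 / 60.400 = 25.30 yr.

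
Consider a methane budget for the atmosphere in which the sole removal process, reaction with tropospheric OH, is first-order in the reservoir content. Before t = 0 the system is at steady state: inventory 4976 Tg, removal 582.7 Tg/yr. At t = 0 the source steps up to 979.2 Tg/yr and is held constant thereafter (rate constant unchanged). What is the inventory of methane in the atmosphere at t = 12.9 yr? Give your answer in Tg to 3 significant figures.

7610 Tg

Residence time τ = M₀/F₀ = 8.540 yr. The eventual steady state is M_∞ = M₀·(F₁/F₀) = 4976 × 979.2/582.7 = 8361.9 Tg.
The anomaly ΔM(t) = M(t) − M_∞ decays as ΔM₀·e^(−t/τ) with ΔM₀ = 4976 − 8361.9 = −3386 Tg.
At t = 12.9 yr, e^(−t/τ) = e^(−1.511) = 0.2208, so ΔM = −747.5 Tg and M = 8361.9 − 747.5 = 7614.4 Tg.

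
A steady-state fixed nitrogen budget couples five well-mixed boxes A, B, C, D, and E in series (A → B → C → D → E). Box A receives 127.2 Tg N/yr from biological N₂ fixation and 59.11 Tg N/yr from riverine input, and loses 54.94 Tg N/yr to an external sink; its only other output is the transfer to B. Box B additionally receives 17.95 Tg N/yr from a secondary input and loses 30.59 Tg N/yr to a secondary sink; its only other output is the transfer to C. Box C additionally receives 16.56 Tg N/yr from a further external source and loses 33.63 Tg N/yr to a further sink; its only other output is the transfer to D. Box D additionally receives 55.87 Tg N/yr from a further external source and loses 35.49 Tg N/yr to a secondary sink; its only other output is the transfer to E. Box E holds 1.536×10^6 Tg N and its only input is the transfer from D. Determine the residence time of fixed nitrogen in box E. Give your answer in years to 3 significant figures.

12600 yr

Box A: F(A→B) = (127.2 + 59.11) − 54.94 = 131.37 Tg N/yr.
Box B: F(B→C) = (131.37 + 17.95) − 30.59 = 118.73 Tg N/yr.
Box C: F(C→D) = (118.73 + 16.56) − 33.63 = 101.66 Tg N/yr.
Box D: F(D→E) = (101.66 + 55.87) − 35.49 = 122.04 Tg N/yr.
Box E throughput = its input = 122.04 Tg N/yr; τ = 1.536×10^6 / 122.04 = 12590 yr.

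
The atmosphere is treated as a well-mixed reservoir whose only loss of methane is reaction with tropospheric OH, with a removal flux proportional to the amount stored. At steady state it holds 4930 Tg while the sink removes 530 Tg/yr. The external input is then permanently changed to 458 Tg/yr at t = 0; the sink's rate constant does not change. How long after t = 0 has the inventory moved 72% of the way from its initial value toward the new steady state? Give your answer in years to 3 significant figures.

11.8 yr

τ = M₀/F₀ = 4930/530 = 9.302 yr.
The remaining gap fraction is e^(−t/τ); 72% covered ⇒ e^(−t/τ) = 0.280.
t = −τ ln(0.280) = 9.302 × 1.273 = 11.84 yr.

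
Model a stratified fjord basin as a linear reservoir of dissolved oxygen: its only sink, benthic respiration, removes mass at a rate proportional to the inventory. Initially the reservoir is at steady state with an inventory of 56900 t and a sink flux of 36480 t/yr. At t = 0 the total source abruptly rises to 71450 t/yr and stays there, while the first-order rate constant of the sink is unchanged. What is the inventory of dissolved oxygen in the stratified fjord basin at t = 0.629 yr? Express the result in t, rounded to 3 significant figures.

Residence time τ = M₀/F₀ = 1.560 yr. The eventual steady state is M_∞ = M₀·(F₁/F₀) = 56900 × 71450/36480 = 111440 t.
The anomaly ΔM(t) = M(t) − M_∞ decays as ΔM₀·e^(−t/τ) with ΔM₀ = 56900 − 111440 = −54540 t.
At t = 0.629 yr, e^(−t/τ) = e^(−0.4033) = 0.6681, so ΔM = −36440 t and M = 111440 − 36440 = 75002 t.

75000 t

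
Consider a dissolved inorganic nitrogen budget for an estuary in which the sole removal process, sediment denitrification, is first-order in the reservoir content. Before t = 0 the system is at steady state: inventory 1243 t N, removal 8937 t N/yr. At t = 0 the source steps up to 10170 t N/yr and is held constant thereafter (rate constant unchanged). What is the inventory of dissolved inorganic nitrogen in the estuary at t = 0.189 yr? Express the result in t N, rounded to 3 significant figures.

Residence time τ = M₀/F₀ = 0.1391 yr. The eventual steady state is M_∞ = M₀·(F₁/F₀) = 1243 × 10170/8937 = 1414.5 t N.
The anomaly ΔM(t) = M(t) − M_∞ decays as ΔM₀·e^(−t/τ) with ΔM₀ = 1243 − 1414.5 = −171.5 t N.
At t = 0.189 yr, e^(−t/τ) = e^(−1.359) = 0.2569, so ΔM = −44.06 t N and M = 1414.5 − 44.06 = 1370.4 t N.

1370 t N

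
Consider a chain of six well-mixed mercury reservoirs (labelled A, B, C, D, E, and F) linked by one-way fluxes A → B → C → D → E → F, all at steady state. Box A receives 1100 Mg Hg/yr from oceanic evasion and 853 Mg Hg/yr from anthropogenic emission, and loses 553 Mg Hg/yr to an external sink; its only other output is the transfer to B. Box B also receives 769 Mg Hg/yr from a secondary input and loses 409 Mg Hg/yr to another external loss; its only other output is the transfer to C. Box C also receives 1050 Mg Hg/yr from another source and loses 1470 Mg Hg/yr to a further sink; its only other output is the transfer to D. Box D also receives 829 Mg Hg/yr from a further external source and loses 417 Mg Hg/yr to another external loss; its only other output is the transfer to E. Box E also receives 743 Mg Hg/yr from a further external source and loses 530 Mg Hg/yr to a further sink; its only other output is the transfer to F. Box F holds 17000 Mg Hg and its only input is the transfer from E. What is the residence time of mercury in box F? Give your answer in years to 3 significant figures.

8.65 yr

Box A: F(A→B) = (1100 + 853) − 553 = 1400.0 Mg Hg/yr.
Box B: F(B→C) = (1400.0 + 769) − 409 = 1760.0 Mg Hg/yr.
Box C: F(C→D) = (1760.0 + 1050) − 1470 = 1340.0 Mg Hg/yr.
Box D: F(D→E) = (1340.0 + 829) − 417 = 1752.0 Mg Hg/yr.
Box E: F(E→F) = (1752.0 + 743) − 530 = 1965.0 Mg Hg/yr.
Box F throughput = its input = 1965.0 Mg Hg/yr; τ = 17000 / 1965.0 = 8.651 yr.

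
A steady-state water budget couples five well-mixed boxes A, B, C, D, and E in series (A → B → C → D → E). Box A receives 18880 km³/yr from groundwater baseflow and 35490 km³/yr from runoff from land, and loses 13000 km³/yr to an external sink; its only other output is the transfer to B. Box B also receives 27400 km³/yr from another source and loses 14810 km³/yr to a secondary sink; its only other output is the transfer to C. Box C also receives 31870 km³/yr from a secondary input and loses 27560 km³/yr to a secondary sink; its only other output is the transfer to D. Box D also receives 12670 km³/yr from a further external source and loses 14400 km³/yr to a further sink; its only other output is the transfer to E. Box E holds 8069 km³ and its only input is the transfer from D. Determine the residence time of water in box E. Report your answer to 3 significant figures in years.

0.143 yr

Box A: F(A→B) = (18880 + 35490) − 13000 = 41370 km³/yr.
Box B: F(B→C) = (41370 + 27400) − 14810 = 53960 km³/yr.
Box C: F(C→D) = (53960 + 31870) − 27560 = 58270 km³/yr.
Box D: F(D→E) = (58270 + 12670) − 14400 = 56540 km³/yr.
Box E throughput = its input = 56540 km³/yr; τ = 8069 / 56540 = 0.1427 yr.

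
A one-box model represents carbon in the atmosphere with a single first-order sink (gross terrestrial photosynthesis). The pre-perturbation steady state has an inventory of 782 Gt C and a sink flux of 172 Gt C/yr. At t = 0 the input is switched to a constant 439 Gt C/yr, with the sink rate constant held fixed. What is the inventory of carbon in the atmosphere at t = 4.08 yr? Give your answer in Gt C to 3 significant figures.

1500 Gt C

τ = M₀/F₀ = 782/172 = 4.547 yr; rate constant k = 1/τ.
New steady state M_∞ = F₁/k = F₁·τ = 439 × 4.547 = 1995.9 Gt C.
M(t) = M_∞ + (M₀ − M_∞)·e^(−t/τ); t/τ = 4.08/4.547 = 0.8974, so e^(−t/τ) = 0.4076.
M(t) = 1995.9 − 1214 × 0.4076 = 1501.1 Gt C.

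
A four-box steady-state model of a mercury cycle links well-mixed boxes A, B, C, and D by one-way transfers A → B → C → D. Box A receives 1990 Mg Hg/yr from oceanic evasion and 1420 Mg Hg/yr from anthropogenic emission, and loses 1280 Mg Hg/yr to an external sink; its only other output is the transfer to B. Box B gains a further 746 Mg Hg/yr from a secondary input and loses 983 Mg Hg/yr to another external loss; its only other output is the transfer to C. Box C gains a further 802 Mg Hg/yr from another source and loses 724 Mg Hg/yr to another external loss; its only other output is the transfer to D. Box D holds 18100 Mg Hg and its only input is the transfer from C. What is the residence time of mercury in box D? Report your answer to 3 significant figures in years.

Box A: F(A→B) = (1990 + 1420) − 1280 = 2130.0 Mg Hg/yr.
Box B: F(B→C) = (2130.0 + 746) − 983 = 1893.0 Mg Hg/yr.
Box C: F(C→D) = (1893.0 + 802) − 724 = 1971.0 Mg Hg/yr.
Box D throughput = its input = 1971.0 Mg Hg/yr; τ = 18100 / 1971.0 = 9.183 yr.

9.18 yr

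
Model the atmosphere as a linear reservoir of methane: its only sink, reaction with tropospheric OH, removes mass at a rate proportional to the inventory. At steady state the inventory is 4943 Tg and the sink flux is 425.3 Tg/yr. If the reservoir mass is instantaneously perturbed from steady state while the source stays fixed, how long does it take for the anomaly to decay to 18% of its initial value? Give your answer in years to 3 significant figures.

19.9 yr

For a linear reservoir the anomaly decays as exp(−t/τ) with τ = M/F = 4943/425.3 = 11.62 yr.
exp(−t/τ) = 0.18 ⇒ t = −τ ln(0.18) = 11.62 × 1.715 = 19.93 yr.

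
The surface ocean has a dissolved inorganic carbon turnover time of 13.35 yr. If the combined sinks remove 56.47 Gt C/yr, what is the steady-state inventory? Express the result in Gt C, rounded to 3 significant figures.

τ = M/F ⇒ M = τ × F = 13.35 × 56.47 = 753.9 Gt C.

754 Gt C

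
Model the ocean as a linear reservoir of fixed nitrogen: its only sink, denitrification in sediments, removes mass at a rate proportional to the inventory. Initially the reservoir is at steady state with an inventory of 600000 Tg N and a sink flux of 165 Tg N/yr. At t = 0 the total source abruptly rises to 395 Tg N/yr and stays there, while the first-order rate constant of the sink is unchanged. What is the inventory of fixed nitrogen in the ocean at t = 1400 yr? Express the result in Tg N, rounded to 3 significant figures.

Residence time τ = M₀/F₀ = 3636 yr. The eventual steady state is M_∞ = M₀·(F₁/F₀) = 600000 × 395/165 = 1.4364×10^6 Tg N.
The anomaly ΔM(t) = M(t) − M_∞ decays as ΔM₀·e^(−t/τ) with ΔM₀ = 600000 − 1.4364×10^6 = −836400 Tg N.
At t = 1400 yr, e^(−t/τ) = e^(−0.3850) = 0.6805, so ΔM = −569100 Tg N and M = 1.4364×10^6 − 569100 = 867260 Tg N.

867000 Tg N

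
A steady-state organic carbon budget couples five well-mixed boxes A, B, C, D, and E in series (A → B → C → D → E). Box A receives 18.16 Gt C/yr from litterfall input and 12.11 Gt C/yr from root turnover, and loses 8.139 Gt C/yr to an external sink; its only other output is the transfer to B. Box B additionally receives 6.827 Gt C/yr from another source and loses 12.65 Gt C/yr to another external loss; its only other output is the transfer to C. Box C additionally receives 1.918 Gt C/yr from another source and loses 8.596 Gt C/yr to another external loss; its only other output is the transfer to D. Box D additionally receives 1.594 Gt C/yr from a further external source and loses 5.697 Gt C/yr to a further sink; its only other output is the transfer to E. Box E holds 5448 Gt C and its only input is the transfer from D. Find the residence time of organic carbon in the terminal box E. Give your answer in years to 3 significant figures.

Box A: F(A→B) = (18.16 + 12.11) − 8.139 = 22.131 Gt C/yr.
Box B: F(B→C) = (22.131 + 6.827) − 12.65 = 16.308 Gt C/yr.
Box C: F(C→D) = (16.308 + 1.918) − 8.596 = 9.6300 Gt C/yr.
Box D: F(D→E) = (9.6300 + 1.594) − 5.697 = 5.5270 Gt C/yr.
Box E throughput = its input = 5.5270 Gt C/yr; τ = 5448 / 5.5270 = 985.7 yr.

986 yr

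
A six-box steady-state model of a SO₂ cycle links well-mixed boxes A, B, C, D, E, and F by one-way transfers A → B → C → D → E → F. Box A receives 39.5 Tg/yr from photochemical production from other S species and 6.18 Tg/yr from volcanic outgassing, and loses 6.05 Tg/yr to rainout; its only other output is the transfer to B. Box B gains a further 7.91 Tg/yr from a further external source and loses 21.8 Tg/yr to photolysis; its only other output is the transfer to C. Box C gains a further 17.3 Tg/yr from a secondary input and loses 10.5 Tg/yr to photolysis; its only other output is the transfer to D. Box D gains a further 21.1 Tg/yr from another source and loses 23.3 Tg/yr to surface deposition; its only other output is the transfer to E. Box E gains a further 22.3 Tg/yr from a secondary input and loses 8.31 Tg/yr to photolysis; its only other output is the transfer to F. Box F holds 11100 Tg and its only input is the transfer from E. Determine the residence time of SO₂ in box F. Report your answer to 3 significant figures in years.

250 yr

Box A: F(A→B) = (39.5 + 6.18) − 6.05 = 39.630 Tg/yr.
Box B: F(B→C) = (39.630 + 7.91) − 21.8 = 25.740 Tg/yr.
Box C: F(C→D) = (25.740 + 17.3) − 10.5 = 32.540 Tg/yr.
Box D: F(D→E) = (32.540 + 21.1) − 23.3 = 30.340 Tg/yr.
Box E: F(E→F) = (30.340 + 22.3) − 8.31 = 44.330 Tg/yr.
Box F throughput = its input = 44.330 Tg/yr; τ = 11100 / 44.330 = 250.4 yr.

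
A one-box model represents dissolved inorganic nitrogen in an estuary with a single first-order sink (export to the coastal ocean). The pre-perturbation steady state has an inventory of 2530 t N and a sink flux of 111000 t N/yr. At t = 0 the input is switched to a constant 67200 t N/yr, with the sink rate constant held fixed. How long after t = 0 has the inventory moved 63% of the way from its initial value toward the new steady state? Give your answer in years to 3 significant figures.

τ = M₀/F₀ = 2530/111000 = 0.02279 yr.
The remaining gap fraction is e^(−t/τ); 63% covered ⇒ e^(−t/τ) = 0.370.
t = −τ ln(0.370) = 0.02279 × 0.9943 = 0.02266 yr.

0.0227 yr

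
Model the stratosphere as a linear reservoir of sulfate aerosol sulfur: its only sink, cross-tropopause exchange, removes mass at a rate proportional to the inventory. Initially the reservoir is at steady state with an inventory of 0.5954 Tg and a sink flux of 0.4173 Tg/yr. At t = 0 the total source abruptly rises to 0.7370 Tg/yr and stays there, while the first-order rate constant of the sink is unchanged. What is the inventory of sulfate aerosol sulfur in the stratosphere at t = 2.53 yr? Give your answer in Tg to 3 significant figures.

τ = M₀/F₀ = 0.5954/0.4173 = 1.427 yr; rate constant k = 1/τ.
New steady state M_∞ = F₁/k = F₁·τ = 0.7370 × 1.427 = 1.0515 Tg.
M(t) = M_∞ + (M₀ − M_∞)·e^(−t/τ); t/τ = 2.53/1.427 = 1.773, so e^(−t/τ) = 0.1698.
M(t) = 1.0515 − 0.4561 × 0.1698 = 0.97410 Tg.

0.974 Tg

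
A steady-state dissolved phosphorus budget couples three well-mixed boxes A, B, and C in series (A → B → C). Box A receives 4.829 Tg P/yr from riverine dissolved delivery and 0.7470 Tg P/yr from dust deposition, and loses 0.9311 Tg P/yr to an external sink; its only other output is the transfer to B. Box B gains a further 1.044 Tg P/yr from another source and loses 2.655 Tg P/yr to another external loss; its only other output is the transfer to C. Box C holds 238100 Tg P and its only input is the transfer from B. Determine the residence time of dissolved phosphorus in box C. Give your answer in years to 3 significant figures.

78500 yr

Box A: F(A→B) = (4.829 + 0.7470) − 0.9311 = 4.6449 Tg P/yr.
Box B: F(B→C) = (4.6449 + 1.044) − 2.655 = 3.0339 Tg P/yr.
Box C throughput = its input = 3.0339 Tg P/yr; τ = 238100 / 3.0339 = 78480 yr.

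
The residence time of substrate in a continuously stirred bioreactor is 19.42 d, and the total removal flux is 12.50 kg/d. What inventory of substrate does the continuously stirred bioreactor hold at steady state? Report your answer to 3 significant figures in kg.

243 kg

τ = M/F ⇒ M = τ × F = 19.42 × 12.50 = 242.8 kg.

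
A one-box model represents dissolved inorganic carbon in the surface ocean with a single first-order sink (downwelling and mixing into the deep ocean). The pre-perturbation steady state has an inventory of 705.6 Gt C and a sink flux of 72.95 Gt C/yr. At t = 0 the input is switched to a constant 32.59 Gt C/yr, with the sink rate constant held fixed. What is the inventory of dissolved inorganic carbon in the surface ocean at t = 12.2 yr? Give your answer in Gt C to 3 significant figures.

426 Gt C

The sink rate constant is k = F₀/M₀ = 72.95/705.6 = 0.1034 yr⁻¹.
Solving dM/dt = F₁ − kM with M(0) = M₀ gives M(t) = F₁/k + (M₀ − F₁/k)·e^(−kt).
F₁/k = 32.59/0.1034 = 315.22 Gt C; kt = 0.1034 × 12.2 = 1.261, e^(−kt) = 0.2833.
M(12.2) = 315.22 + (705.6 − 315.22) × 0.2833 = 315.22 + 110.6 = 425.81 Gt C.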